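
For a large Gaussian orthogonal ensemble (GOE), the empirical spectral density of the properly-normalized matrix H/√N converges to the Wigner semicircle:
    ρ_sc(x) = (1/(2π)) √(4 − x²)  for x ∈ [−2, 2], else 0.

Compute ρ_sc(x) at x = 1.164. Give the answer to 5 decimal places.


ρ_sc(x) = (1/(2π)) √(4 − x²). With x = 1.164:
  4 − x² = 4 − (1.164)² = 4 − 1.354896 = 2.645104.
  √(4 − x²) = 1.626378.
  1/(2π) = 0.159155.
  ρ_sc(1.164) = 0.159155 · 1.626378 = 0.258846.

Rounded to 5 decimal places: ρ_sc(1.164) ≈ 0.25885.


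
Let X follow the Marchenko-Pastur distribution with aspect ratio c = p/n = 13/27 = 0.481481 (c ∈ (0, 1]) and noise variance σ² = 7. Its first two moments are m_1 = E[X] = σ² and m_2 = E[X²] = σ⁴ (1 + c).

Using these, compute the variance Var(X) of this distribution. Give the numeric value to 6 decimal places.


m_1 = E[X] = σ² = 7, so m_1² = 49.
m_2 = E[X²] = σ⁴ (1 + c) = 49 · (1 + 0.481481) = 49 · 1.481481 = 72.592593.
(Note m_2 − m_1² simplifies to c · σ⁴ = 0.481481 · 49.)

Var(X) = m_2 − m_1² = 72.592593 − 49 = 23.592593.


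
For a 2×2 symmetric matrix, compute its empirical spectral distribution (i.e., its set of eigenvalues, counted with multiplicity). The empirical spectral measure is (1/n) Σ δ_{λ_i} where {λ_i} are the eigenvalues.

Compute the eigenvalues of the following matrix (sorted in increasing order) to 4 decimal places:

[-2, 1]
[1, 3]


Since M is real symmetric, both eigenvalues are real; they are the roots of det(λI − M) = λ² − (tr M) λ + det M.
tr M = -2 + 3 = 1.
det M = (-2)·3 − 1² = -6 − 1 = -7.
Characteristic polynomial: λ² − λ − 7 = 0.
Discriminant Δ = (tr M)² − 4·det M = 1 − (-28) = 29; √Δ = 5.385165.
λ = (tr M ± √Δ)/2 = (1 ± 5.385165)/2, giving (tr M − √Δ)/2 = -2.1926 and (tr M + √Δ)/2 = 3.1926.

Eigenvalues sorted in increasing order: [-2.1926, 3.1926].


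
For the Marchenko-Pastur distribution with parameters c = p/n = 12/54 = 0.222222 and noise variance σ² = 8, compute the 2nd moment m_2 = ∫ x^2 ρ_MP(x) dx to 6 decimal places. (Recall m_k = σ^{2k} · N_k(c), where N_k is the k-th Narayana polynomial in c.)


E[X²] = σ⁴ (1 + c) (second MP moment). With σ² = 8 (so σ⁴ = 64) and c = 12/54 = 0.222222: E[X²] = 64 · (1 + 0.222222) = 64 · 1.222222.

So E[X^2] = 78.222222.


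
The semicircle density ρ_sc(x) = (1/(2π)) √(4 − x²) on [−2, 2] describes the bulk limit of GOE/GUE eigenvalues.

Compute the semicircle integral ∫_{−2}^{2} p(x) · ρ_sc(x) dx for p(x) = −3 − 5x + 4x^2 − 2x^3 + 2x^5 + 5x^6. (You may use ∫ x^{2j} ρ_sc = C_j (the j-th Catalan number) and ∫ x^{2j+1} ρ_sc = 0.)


Write p(x) = Σ a_i x^i, split into monomials and integrate each against ρ_sc separately.
Using ∫ x^{2j} ρ_sc = C_j = (1/(j+1)) C(2j, j) (Catalan numbers) and ∫ x^{2j+1} ρ_sc = 0 (odd monomials vanish by symmetry):
  i = 0 (even): a_0 · C_{0} = -3 · 1 = -3
  i = 1 (odd): ∫ x^1 ρ_sc = 0 (vanishes)
  i = 2 (even): a_2 · C_{1} = 4 · 1 = 4
  i = 3 (odd): ∫ x^3 ρ_sc = 0 (vanishes)
  i = 5 (odd): ∫ x^5 ρ_sc = 0 (vanishes)
  i = 6 (even): a_6 · C_{3} = 5 · 5 = 25

Summing the contributions: ∫_{−2}^{2} p(x) ρ_sc(x) dx = (-3) + 4 + 25 = 26.


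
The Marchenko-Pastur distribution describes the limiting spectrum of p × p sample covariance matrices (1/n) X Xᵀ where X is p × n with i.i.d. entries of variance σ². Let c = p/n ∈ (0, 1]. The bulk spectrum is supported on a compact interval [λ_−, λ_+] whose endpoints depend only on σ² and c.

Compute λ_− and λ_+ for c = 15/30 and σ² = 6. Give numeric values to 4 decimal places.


c = 15/30 = 0.500000; √c = 0.707107.
λ_− = σ² (1 − √c)² = 6 · (1 − 0.707107)² = 6 · (0.292893)² = 0.514719.
λ_+ = σ² (1 + √c)² = 6 · (1 + 0.707107)² = 6 · (1.707107)² = 17.485281.

Rounded to 4 decimal places: λ_− ≈ 0.5147, λ_+ ≈ 17.4853.


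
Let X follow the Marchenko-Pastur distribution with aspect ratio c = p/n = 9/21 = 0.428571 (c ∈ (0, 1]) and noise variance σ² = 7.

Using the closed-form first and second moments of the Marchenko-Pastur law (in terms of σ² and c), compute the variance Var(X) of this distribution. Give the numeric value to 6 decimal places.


Recall the MP moments m_1 = E[X] = σ² and m_2 = E[X²] = σ⁴ (1 + c).
m_1 = E[X] = σ² = 7, so m_1² = 49.
m_2 = E[X²] = σ⁴ (1 + c) = 49 · (1 + 0.428571) = 49 · 1.428571 = 70.000000.
(Note m_2 − m_1² simplifies to c · σ⁴ = 0.428571 · 49.)

Var(X) = m_2 − m_1² = 70.000000 − 49 = 21.000000.


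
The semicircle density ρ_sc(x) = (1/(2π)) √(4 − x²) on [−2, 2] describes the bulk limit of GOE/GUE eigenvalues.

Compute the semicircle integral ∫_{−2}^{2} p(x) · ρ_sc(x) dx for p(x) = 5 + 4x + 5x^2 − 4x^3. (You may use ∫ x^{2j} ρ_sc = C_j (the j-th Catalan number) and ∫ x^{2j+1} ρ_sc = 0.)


Write p(x) = Σ a_i x^i, split into monomials and integrate each against ρ_sc separately.
Using ∫ x^{2j} ρ_sc = C_j = (1/(j+1)) C(2j, j) (Catalan numbers) and ∫ x^{2j+1} ρ_sc = 0 (odd monomials vanish by symmetry):
  i = 0 (even): a_0 · C_{0} = 5 · 1 = 5
  i = 1 (odd): ∫ x^1 ρ_sc = 0 (vanishes)
  i = 2 (even): a_2 · C_{1} = 5 · 1 = 5
  i = 3 (odd): ∫ x^3 ρ_sc = 0 (vanishes)

Summing the contributions: ∫_{−2}^{2} p(x) ρ_sc(x) dx = 5 + 5 = 10.


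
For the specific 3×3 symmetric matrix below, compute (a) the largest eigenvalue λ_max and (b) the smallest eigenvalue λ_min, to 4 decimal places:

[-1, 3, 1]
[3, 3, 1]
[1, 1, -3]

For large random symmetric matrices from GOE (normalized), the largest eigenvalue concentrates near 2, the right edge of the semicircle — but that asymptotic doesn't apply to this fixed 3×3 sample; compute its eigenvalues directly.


Since M is real symmetric, all three eigenvalues are real; they are the roots of det(λI − M) = λ³ − (tr M) λ² + s λ − det M, where s is the sum of the principal 2×2 minors.
tr M = -1 + 3 + (-3) = -1.
s = ((-1)·3 − 3²) + ((-1)·(-3) − 1²) + (3·(-3) − 1²) = -12 + 2 + (-10) = -20.
det M (expand along row 1) = (-1)·(-10) − 3·(-10) + 1·0 = 40.
Characteristic polynomial: λ³ + λ² − 20λ − 40 = 0.
Substitute λ = y + (tr M)/3 = y − 0.333333 to remove the quadratic term: y³ + p·y + q = 0 with p = s − (tr M)²/3 = -20.333333 and q = −2(tr M)³/27 + (tr M)·s/3 − det M = -33.259259.
Three real roots ⇒ use the trigonometric (Viète) form: r = 2√(−p/3) = 5.206833, φ = arccos(3q/(p·r)) = arccos(0.942435) = 0.340956 rad.
y_k = r·cos(φ/3 − 2πk/3) for k = 0, 1, 2 gives y = 5.173242, -2.075238, -3.098004.
λ_k = y_k − 0.333333 gives λ = 4.8399, -2.4086, -3.4313 (check: the sum is -1.0000 = tr M).

Hence λ_max = 4.8399 and λ_min = -3.4313.


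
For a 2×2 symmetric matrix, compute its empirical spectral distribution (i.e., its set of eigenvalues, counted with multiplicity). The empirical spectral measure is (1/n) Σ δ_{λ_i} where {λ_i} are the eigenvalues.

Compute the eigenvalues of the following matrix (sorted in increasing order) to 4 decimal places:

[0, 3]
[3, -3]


Since M is real symmetric, both eigenvalues are real; they are the roots of det(λI − M) = λ² − (tr M) λ + det M.
tr M = 0 + (-3) = -3.
det M = 0·(-3) − 3² = 0 − 9 = -9.
Characteristic polynomial: λ² + 3λ − 9 = 0.
Discriminant Δ = (tr M)² − 4·det M = 9 − (-36) = 45; √Δ = 6.708204.
λ = (tr M ± √Δ)/2 = (-3 ± 6.708204)/2, giving (tr M − √Δ)/2 = -4.8541 and (tr M + √Δ)/2 = 1.8541.

Eigenvalues sorted in increasing order: [-4.8541, 1.8541].


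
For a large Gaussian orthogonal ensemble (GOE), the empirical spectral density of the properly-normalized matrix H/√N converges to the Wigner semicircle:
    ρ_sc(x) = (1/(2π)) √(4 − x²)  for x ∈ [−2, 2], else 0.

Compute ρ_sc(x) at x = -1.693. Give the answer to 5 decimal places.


ρ_sc(x) = (1/(2π)) √(4 − x²). With x = -1.693:
  4 − x² = 4 − (-1.693)² = 4 − 2.866249 = 1.133751.
  √(4 − x²) = 1.064777.
  1/(2π) = 0.159155.
  ρ_sc(-1.693) = 0.159155 · 1.064777 = 0.169465.

Rounded to 5 decimal places: ρ_sc(-1.693) ≈ 0.16946.


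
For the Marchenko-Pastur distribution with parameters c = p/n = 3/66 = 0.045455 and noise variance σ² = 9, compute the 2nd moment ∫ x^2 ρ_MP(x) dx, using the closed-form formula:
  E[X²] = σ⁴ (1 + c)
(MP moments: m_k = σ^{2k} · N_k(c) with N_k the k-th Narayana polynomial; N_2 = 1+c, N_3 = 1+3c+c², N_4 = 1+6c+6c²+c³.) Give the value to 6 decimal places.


E[X²] = σ⁴ (1 + c) (second MP moment). With σ² = 9 (so σ⁴ = 81) and c = 3/66 = 0.045455: E[X²] = 81 · (1 + 0.045455) = 81 · 1.045455.

So E[X^2] = 84.681818.


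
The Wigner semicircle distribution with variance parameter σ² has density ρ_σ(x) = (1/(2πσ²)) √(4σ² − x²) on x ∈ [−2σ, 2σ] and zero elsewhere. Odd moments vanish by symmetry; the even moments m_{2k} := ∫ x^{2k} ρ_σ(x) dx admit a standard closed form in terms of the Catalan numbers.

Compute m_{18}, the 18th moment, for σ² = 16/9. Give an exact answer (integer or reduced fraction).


By the scaled semicircle moment identity, m_{2k} = σ^{2k} · C_k with k = 9.
C_9 = (1/(k+1)) · C(2k, k) = (1/10) · C(18, 9) = (1/10) · 48620 = 4862.
σ^{2k} = (σ²)^k = (16/9)^9 = 68719476736/387420489.

Therefore m_{18} = σ^{18} · C_9 = (68719476736/387420489) · 4862 = 334114095890432/387420489.


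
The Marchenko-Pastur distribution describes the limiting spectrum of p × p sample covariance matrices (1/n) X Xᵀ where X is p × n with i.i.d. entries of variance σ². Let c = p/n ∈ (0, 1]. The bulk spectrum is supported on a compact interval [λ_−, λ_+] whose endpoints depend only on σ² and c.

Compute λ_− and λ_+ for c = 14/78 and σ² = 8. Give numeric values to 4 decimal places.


c = 14/78 = 0.179487; √c = 0.423659.
λ_− = σ² (1 − √c)² = 8 · (1 − 0.423659)² = 8 · (0.576341)² = 2.657349.
λ_+ = σ² (1 + √c)² = 8 · (1 + 0.423659)² = 8 · (1.423659)² = 16.214446.

Rounded to 4 decimal places: λ_− ≈ 2.6573, λ_+ ≈ 16.2144.


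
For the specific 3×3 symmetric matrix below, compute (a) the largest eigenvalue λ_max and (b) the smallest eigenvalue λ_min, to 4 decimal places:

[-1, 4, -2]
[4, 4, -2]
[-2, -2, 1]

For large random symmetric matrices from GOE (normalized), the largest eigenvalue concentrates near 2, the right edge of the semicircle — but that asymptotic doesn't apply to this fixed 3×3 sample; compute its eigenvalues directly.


Since M is real symmetric, all three eigenvalues are real; they are the roots of det(λI − M) = λ³ − (tr M) λ² + s λ − det M, where s is the sum of the principal 2×2 minors.
tr M = -1 + 4 + 1 = 4.
s = ((-1)·4 − 4²) + ((-1)·1 − (-2)²) + (4·1 − (-2)²) = -20 + (-5) + 0 = -25.
det M (expand along row 1) = (-1)·0 − 4·0 + (-2)·0 = 0.
Characteristic polynomial: λ³ − 4λ² − 25λ = 0.
Substitute λ = y + (tr M)/3 = y + 1.333333 to remove the quadratic term: y³ + p·y + q = 0 with p = s − (tr M)²/3 = -30.333333 and q = −2(tr M)³/27 + (tr M)·s/3 − det M = -38.074074.
Three real roots ⇒ use the trigonometric (Viète) form: r = 2√(−p/3) = 6.359595, φ = arccos(3q/(p·r)) = arccos(0.592108) = 0.937124 rad.
y_k = r·cos(φ/3 − 2πk/3) for k = 0, 1, 2 gives y = 6.051831, -1.333333, -4.718498.
λ_k = y_k + 1.333333 gives λ = 7.3852, 0.0000, -3.3852 (check: the sum is 4.0000 = tr M).

Hence λ_max = 7.3852 and λ_min = -3.3852.


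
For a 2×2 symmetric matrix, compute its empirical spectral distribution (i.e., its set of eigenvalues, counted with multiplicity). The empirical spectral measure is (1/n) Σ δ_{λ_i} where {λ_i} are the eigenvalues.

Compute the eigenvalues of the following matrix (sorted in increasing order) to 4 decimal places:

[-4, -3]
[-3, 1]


Since M is real symmetric, both eigenvalues are real; they are the roots of det(λI − M) = λ² − (tr M) λ + det M.
tr M = -4 + 1 = -3.
det M = (-4)·1 − (-3)² = -4 − 9 = -13.
Characteristic polynomial: λ² + 3λ − 13 = 0.
Discriminant Δ = (tr M)² − 4·det M = 9 − (-52) = 61; √Δ = 7.810250.
λ = (tr M ± √Δ)/2 = (-3 ± 7.810250)/2, giving (tr M − √Δ)/2 = -5.4051 and (tr M + √Δ)/2 = 2.4051.

Eigenvalues sorted in increasing order: [-5.4051, 2.4051].


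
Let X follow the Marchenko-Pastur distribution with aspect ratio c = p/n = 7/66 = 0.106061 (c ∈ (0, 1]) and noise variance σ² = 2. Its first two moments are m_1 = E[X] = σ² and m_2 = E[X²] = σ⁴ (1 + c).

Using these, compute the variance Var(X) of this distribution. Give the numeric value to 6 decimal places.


m_1 = E[X] = σ² = 2, so m_1² = 4.
m_2 = E[X²] = σ⁴ (1 + c) = 4 · (1 + 0.106061) = 4 · 1.106061 = 4.424242.
(Note m_2 − m_1² simplifies to c · σ⁴ = 0.106061 · 4.)

Var(X) = m_2 − m_1² = 4.424242 − 4 = 0.424242.


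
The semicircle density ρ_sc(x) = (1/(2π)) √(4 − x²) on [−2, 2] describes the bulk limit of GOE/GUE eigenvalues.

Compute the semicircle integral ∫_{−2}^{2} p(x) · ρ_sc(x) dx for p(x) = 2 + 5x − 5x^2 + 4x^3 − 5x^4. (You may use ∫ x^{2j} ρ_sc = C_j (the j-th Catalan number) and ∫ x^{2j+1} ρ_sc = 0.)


Write p(x) = Σ a_i x^i, split into monomials and integrate each against ρ_sc separately.
Using ∫ x^{2j} ρ_sc = C_j = (1/(j+1)) C(2j, j) (Catalan numbers) and ∫ x^{2j+1} ρ_sc = 0 (odd monomials vanish by symmetry):
  i = 0 (even): a_0 · C_{0} = 2 · 1 = 2
  i = 1 (odd): ∫ x^1 ρ_sc = 0 (vanishes)
  i = 2 (even): a_2 · C_{1} = -5 · 1 = -5
  i = 3 (odd): ∫ x^3 ρ_sc = 0 (vanishes)
  i = 4 (even): a_4 · C_{2} = -5 · 2 = -10

Summing the contributions: ∫_{−2}^{2} p(x) ρ_sc(x) dx = 2 + (-5) + (-10) = -13.


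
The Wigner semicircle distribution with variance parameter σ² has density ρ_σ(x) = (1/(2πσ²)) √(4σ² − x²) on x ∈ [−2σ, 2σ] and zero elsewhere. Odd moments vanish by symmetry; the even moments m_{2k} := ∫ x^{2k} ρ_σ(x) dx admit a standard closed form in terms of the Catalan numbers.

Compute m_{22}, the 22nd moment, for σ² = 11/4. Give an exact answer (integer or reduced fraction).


By the scaled semicircle moment identity, m_{2k} = σ^{2k} · C_k with k = 11.
C_11 = (1/(k+1)) · C(2k, k) = (1/12) · C(22, 11) = (1/12) · 705432 = 58786.
σ^{2k} = (σ²)^k = (11/4)^11 = 285311670611/4194304.

Therefore m_{22} = σ^{22} · C_11 = (285311670611/4194304) · 58786 = 8386165934269123/2097152.


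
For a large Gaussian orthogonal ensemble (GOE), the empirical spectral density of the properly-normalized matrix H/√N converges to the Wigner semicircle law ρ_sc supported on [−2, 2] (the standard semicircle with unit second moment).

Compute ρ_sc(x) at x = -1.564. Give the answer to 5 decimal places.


ρ_sc(x) = (1/(2π)) √(4 − x²). With x = -1.564:
  4 − x² = 4 − (-1.564)² = 4 − 2.446096 = 1.553904.
  √(4 − x²) = 1.246557.
  1/(2π) = 0.159155.
  ρ_sc(-1.564) = 0.159155 · 1.246557 = 0.198396.

Rounded to 5 decimal places: ρ_sc(-1.564) ≈ 0.19840.


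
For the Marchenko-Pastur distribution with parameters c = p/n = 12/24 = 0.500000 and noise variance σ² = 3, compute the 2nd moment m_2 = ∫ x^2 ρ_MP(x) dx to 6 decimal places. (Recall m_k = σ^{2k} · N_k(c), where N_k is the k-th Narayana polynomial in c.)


E[X²] = σ⁴ (1 + c) (second MP moment). With σ² = 3 (so σ⁴ = 9) and c = 12/24 = 0.500000: E[X²] = 9 · (1 + 0.500000) = 9 · 1.500000.

So E[X^2] = 13.500000.


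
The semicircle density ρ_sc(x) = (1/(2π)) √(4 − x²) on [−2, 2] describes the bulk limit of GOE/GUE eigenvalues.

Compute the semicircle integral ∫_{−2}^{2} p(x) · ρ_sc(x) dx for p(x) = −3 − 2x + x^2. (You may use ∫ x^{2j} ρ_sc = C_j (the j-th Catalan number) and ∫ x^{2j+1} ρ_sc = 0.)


Write p(x) = Σ a_i x^i, split into monomials and integrate each against ρ_sc separately.
Using ∫ x^{2j} ρ_sc = C_j = (1/(j+1)) C(2j, j) (Catalan numbers) and ∫ x^{2j+1} ρ_sc = 0 (odd monomials vanish by symmetry):
  i = 0 (even): a_0 · C_{0} = -3 · 1 = -3
  i = 1 (odd): ∫ x^1 ρ_sc = 0 (vanishes)
  i = 2 (even): a_2 · C_{1} = 1 · 1 = 1

Summing the contributions: ∫_{−2}^{2} p(x) ρ_sc(x) dx = (-3) + 1 = -2.


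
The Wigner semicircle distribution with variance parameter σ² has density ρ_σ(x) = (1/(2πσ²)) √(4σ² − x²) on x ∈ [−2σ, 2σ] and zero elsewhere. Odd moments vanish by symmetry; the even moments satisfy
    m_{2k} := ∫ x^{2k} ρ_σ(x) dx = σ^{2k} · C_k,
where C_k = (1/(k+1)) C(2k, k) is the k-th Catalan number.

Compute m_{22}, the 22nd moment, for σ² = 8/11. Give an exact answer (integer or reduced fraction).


By the scaled semicircle moment identity, m_{2k} = σ^{2k} · C_k with k = 11.
C_11 = (1/(k+1)) · C(2k, k) = (1/12) · C(22, 11) = (1/12) · 705432 = 58786.
σ^{2k} = (σ²)^k = (8/11)^11 = 8589934592/285311670611.

Therefore m_{22} = σ^{22} · C_11 = (8589934592/285311670611) · 58786 = 504967894925312/285311670611.


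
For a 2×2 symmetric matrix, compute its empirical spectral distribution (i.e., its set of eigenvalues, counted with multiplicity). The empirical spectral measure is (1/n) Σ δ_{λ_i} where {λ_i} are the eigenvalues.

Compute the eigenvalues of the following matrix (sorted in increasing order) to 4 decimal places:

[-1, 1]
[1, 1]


Since M is real symmetric, both eigenvalues are real; they are the roots of det(λI − M) = λ² − (tr M) λ + det M.
tr M = -1 + 1 = 0.
det M = (-1)·1 − 1² = -1 − 1 = -2.
Characteristic polynomial: λ² − 2 = 0.
Discriminant Δ = (tr M)² − 4·det M = 0 − (-8) = 8; √Δ = 2.828427.
λ = (tr M ± √Δ)/2 = (0 ± 2.828427)/2, giving (tr M − √Δ)/2 = -1.4142 and (tr M + √Δ)/2 = 1.4142.

Eigenvalues sorted in increasing order: [-1.4142, 1.4142].


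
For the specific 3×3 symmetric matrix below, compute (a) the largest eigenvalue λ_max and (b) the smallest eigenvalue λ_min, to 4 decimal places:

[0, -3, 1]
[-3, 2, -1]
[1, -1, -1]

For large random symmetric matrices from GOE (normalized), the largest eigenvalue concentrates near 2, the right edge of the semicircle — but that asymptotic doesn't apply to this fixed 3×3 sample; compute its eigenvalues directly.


Since M is real symmetric, all three eigenvalues are real; they are the roots of det(λI − M) = λ³ − (tr M) λ² + s λ − det M, where s is the sum of the principal 2×2 minors.
tr M = 0 + 2 + (-1) = 1.
s = (0·2 − (-3)²) + (0·(-1) − 1²) + (2·(-1) − (-1)²) = -9 + (-1) + (-3) = -13.
det M (expand along row 1) = 0·(-3) − (-3)·4 + 1·1 = 13.
Characteristic polynomial: λ³ − λ² − 13λ − 13 = 0.
Substitute λ = y + (tr M)/3 = y + 0.333333 to remove the quadratic term: y³ + p·y + q = 0 with p = s − (tr M)²/3 = -13.333333 and q = −2(tr M)³/27 + (tr M)·s/3 − det M = -17.407407.
Three real roots ⇒ use the trigonometric (Viète) form: r = 2√(−p/3) = 4.216370, φ = arccos(3q/(p·r)) = arccos(0.928919) = 0.379313 rad.
y_k = r·cos(φ/3 − 2πk/3) for k = 0, 1, 2 gives y = 4.182713, -1.630900, -2.551813.
λ_k = y_k + 0.333333 gives λ = 4.5160, -1.2976, -2.2185 (check: the sum is 1.0000 = tr M).

Hence λ_max = 4.5160 and λ_min = -2.2185.


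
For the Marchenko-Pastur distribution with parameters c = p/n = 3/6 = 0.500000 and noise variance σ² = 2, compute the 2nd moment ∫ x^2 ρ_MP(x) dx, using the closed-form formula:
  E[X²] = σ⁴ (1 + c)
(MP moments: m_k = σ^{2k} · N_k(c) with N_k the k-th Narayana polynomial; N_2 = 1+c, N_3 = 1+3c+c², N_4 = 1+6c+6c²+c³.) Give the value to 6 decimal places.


E[X²] = σ⁴ (1 + c) (second MP moment). With σ² = 2 (so σ⁴ = 4) and c = 3/6 = 0.500000: E[X²] = 4 · (1 + 0.500000) = 4 · 1.500000.

So E[X^2] = 6.000000.


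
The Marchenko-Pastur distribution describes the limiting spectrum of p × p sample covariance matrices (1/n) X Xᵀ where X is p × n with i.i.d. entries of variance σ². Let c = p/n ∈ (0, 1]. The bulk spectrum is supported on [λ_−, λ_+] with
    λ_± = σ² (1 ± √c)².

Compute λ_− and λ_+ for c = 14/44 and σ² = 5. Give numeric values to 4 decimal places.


c = 14/44 = 0.318182; √c = 0.564076.
λ_− = σ² (1 − √c)² = 5 · (1 − 0.564076)² = 5 · (0.435924)² = 0.950148.
λ_+ = σ² (1 + √c)² = 5 · (1 + 0.564076)² = 5 · (1.564076)² = 12.231670.

Rounded to 4 decimal places: λ_− ≈ 0.9501, λ_+ ≈ 12.2317.


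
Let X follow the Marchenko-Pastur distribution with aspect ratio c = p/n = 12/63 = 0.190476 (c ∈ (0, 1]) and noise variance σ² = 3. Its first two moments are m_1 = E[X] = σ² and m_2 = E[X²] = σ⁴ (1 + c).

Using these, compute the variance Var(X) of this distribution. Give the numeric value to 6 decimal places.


m_1 = E[X] = σ² = 3, so m_1² = 9.
m_2 = E[X²] = σ⁴ (1 + c) = 9 · (1 + 0.190476) = 9 · 1.190476 = 10.714286.
(Note m_2 − m_1² simplifies to c · σ⁴ = 0.190476 · 9.)

Var(X) = m_2 − m_1² = 10.714286 − 9 = 1.714286.


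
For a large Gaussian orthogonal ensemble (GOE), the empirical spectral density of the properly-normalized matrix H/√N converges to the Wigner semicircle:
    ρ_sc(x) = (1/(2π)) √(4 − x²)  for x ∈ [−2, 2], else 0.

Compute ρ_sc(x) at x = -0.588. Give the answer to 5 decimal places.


ρ_sc(x) = (1/(2π)) √(4 − x²). With x = -0.588:
  4 − x² = 4 − (-0.588)² = 4 − 0.345744 = 3.654256.
  √(4 − x²) = 1.911611.
  1/(2π) = 0.159155.
  ρ_sc(-0.588) = 0.159155 · 1.911611 = 0.304242.

Rounded to 5 decimal places: ρ_sc(-0.588) ≈ 0.30424.


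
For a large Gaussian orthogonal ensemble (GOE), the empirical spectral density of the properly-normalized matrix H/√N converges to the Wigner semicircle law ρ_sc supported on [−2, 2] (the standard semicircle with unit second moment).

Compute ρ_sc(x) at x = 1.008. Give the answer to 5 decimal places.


ρ_sc(x) = (1/(2π)) √(4 − x²). With x = 1.008:
  4 − x² = 4 − (1.008)² = 4 − 1.016064 = 2.983936.
  √(4 − x²) = 1.727407.
  1/(2π) = 0.159155.
  ρ_sc(1.008) = 0.159155 · 1.727407 = 0.274925.

Rounded to 5 decimal places: ρ_sc(1.008) ≈ 0.27493.


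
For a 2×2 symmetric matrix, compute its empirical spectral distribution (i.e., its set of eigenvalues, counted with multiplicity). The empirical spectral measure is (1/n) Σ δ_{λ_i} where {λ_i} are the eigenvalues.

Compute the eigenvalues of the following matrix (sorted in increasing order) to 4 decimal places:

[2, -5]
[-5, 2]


Since M is real symmetric, both eigenvalues are real; they are the roots of det(λI − M) = λ² − (tr M) λ + det M.
tr M = 2 + 2 = 4.
det M = 2·2 − (-5)² = 4 − 25 = -21.
Characteristic polynomial: λ² − 4λ − 21 = 0.
Discriminant Δ = (tr M)² − 4·det M = 16 − (-84) = 100; √Δ = 10.000000.
λ = (tr M ± √Δ)/2 = (4 ± 10.000000)/2, giving (tr M − √Δ)/2 = -3.0000 and (tr M + √Δ)/2 = 7.0000.

Eigenvalues sorted in increasing order: [-3.0000, 7.0000].


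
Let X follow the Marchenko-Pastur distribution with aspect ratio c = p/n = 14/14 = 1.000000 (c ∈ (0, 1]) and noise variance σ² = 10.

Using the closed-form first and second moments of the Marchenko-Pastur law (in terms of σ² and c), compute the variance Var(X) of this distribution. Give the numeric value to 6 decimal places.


Recall the MP moments m_1 = E[X] = σ² and m_2 = E[X²] = σ⁴ (1 + c).
m_1 = E[X] = σ² = 10, so m_1² = 100.
m_2 = E[X²] = σ⁴ (1 + c) = 100 · (1 + 1.000000) = 100 · 2.000000 = 200.000000.
(Note m_2 − m_1² simplifies to c · σ⁴ = 1.000000 · 100.)

Var(X) = m_2 − m_1² = 200.000000 − 100 = 100.000000.


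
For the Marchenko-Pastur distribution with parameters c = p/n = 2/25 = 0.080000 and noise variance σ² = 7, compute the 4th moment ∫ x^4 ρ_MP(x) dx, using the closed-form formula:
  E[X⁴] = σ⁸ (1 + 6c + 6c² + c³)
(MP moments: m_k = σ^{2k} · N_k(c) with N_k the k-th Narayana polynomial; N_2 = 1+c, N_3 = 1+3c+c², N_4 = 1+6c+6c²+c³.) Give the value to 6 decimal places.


E[X⁴] = σ⁸ (1 + 6c + 6c² + c³) (fourth MP moment). With σ² = 7 (so σ⁸ = 2401) and c = 2/25 = 0.080000: E[X⁴] = 2401 · (1 + 6·0.080000 + 6·(0.080000)² + (0.080000)³) = 2401 · 1.518912.

So E[X^4] = 3646.907712.


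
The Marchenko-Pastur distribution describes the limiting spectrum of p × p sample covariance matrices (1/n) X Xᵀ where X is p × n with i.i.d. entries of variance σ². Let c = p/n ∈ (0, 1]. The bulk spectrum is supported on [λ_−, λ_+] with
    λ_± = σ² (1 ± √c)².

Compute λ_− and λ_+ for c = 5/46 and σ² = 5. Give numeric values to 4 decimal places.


c = 5/46 = 0.108696; √c = 0.329690.
λ_− = σ² (1 − √c)² = 5 · (1 − 0.329690)² = 5 · (0.670310)² = 2.246576.
λ_+ = σ² (1 + √c)² = 5 · (1 + 0.329690)² = 5 · (1.329690)² = 8.840381.

Rounded to 4 decimal places: λ_− ≈ 2.2466, λ_+ ≈ 8.8404.


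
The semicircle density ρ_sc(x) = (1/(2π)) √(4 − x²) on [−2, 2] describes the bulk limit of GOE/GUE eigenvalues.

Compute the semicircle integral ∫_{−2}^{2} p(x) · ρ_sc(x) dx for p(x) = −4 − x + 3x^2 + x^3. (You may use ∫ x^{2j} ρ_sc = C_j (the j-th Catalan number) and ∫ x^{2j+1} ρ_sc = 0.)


Write p(x) = Σ a_i x^i, split into monomials and integrate each against ρ_sc separately.
Using ∫ x^{2j} ρ_sc = C_j = (1/(j+1)) C(2j, j) (Catalan numbers) and ∫ x^{2j+1} ρ_sc = 0 (odd monomials vanish by symmetry):
  i = 0 (even): a_0 · C_{0} = -4 · 1 = -4
  i = 1 (odd): ∫ x^1 ρ_sc = 0 (vanishes)
  i = 2 (even): a_2 · C_{1} = 3 · 1 = 3
  i = 3 (odd): ∫ x^3 ρ_sc = 0 (vanishes)

Summing the contributions: ∫_{−2}^{2} p(x) ρ_sc(x) dx = (-4) + 3 = -1.


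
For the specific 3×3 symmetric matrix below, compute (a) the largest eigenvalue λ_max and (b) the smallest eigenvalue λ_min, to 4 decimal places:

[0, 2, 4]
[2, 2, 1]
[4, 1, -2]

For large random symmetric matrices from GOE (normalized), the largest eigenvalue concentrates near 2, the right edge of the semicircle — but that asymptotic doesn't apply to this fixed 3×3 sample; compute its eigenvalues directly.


Since M is real symmetric, all three eigenvalues are real; they are the roots of det(λI − M) = λ³ − (tr M) λ² + s λ − det M, where s is the sum of the principal 2×2 minors.
tr M = 0 + 2 + (-2) = 0.
s = (0·2 − 2²) + (0·(-2) − 4²) + (2·(-2) − 1²) = -4 + (-16) + (-5) = -25.
det M (expand along row 1) = 0·(-5) − 2·(-8) + 4·(-6) = -8.
Characteristic polynomial: λ³ − 25λ + 8 = 0.
Substitute λ = y + (tr M)/3 = y + 0.000000 to remove the quadratic term: y³ + p·y + q = 0 with p = s − (tr M)²/3 = -25.000000 and q = −2(tr M)³/27 + (tr M)·s/3 − det M = 8.000000.
Three real roots ⇒ use the trigonometric (Viète) form: r = 2√(−p/3) = 5.773503, φ = arccos(3q/(p·r)) = arccos(-0.166277) = 1.737849 rad.
y_k = r·cos(φ/3 − 2πk/3) for k = 0, 1, 2 gives y = 4.831587, 0.321327, -5.152914.
λ_k = y_k + 0.000000 gives λ = 4.8316, 0.3213, -5.1529 (check: the sum is 0.0000 = tr M).

Hence λ_max = 4.8316 and λ_min = -5.1529.


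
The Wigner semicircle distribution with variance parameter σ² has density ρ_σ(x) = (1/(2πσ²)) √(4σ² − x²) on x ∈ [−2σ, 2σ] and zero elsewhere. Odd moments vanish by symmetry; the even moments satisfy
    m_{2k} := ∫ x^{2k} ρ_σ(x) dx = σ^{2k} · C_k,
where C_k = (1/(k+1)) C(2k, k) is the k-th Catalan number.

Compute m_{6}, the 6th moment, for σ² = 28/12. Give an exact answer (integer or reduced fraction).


By the scaled semicircle moment identity, m_{2k} = σ^{2k} · C_k with k = 3.
C_3 = (1/(k+1)) · C(2k, k) = (1/4) · C(6, 3) = (1/4) · 20 = 5.
σ^{2k} = (σ²)^k = (28/12)^3 = 343/27.

Therefore m_{6} = σ^{6} · C_3 = (343/27) · 5 = 1715/27.


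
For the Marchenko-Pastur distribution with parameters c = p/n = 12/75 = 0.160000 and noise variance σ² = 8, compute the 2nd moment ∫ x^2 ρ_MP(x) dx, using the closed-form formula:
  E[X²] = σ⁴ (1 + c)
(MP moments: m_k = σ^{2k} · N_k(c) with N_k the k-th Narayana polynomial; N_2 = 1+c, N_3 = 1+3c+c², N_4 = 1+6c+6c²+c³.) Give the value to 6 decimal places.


E[X²] = σ⁴ (1 + c) (second MP moment). With σ² = 8 (so σ⁴ = 64) and c = 12/75 = 0.160000: E[X²] = 64 · (1 + 0.160000) = 64 · 1.160000.

So E[X^2] = 74.240000.


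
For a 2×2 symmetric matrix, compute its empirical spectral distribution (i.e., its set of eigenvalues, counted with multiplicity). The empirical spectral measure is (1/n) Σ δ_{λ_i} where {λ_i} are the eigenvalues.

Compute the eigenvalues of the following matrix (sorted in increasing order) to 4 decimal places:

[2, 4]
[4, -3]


Since M is real symmetric, both eigenvalues are real; they are the roots of det(λI − M) = λ² − (tr M) λ + det M.
tr M = 2 + (-3) = -1.
det M = 2·(-3) − 4² = -6 − 16 = -22.
Characteristic polynomial: λ² + λ − 22 = 0.
Discriminant Δ = (tr M)² − 4·det M = 1 − (-88) = 89; √Δ = 9.433981.
λ = (tr M ± √Δ)/2 = (-1 ± 9.433981)/2, giving (tr M − √Δ)/2 = -5.2170 and (tr M + √Δ)/2 = 4.2170.

Eigenvalues sorted in increasing order: [-5.2170, 4.2170].


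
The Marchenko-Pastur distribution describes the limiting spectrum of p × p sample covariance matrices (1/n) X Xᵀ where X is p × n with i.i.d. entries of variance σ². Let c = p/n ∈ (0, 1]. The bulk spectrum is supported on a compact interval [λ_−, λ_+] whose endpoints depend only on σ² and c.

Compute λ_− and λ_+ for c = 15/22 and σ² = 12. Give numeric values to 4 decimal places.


c = 15/22 = 0.681818; √c = 0.825723.
λ_− = σ² (1 − √c)² = 12 · (1 − 0.825723)² = 12 · (0.174277)² = 0.364470.
λ_+ = σ² (1 + √c)² = 12 · (1 + 0.825723)² = 12 · (1.825723)² = 39.999166.

Rounded to 4 decimal places: λ_− ≈ 0.3645, λ_+ ≈ 39.9992.


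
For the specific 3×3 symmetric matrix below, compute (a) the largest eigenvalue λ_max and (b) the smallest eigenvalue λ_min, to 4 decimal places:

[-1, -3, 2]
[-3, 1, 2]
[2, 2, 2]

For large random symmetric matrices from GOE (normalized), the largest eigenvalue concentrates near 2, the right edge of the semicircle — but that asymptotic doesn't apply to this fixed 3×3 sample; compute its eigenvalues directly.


Since M is real symmetric, all three eigenvalues are real; they are the roots of det(λI − M) = λ³ − (tr M) λ² + s λ − det M, where s is the sum of the principal 2×2 minors.
tr M = -1 + 1 + 2 = 2.
s = ((-1)·1 − (-3)²) + ((-1)·2 − 2²) + (1·2 − 2²) = -10 + (-6) + (-2) = -18.
det M (expand along row 1) = (-1)·(-2) − (-3)·(-10) + 2·(-8) = -44.
Characteristic polynomial: λ³ − 2λ² − 18λ + 44 = 0.
Substitute λ = y + (tr M)/3 = y + 0.666667 to remove the quadratic term: y³ + p·y + q = 0 with p = s − (tr M)²/3 = -19.333333 and q = −2(tr M)³/27 + (tr M)·s/3 − det M = 31.407407.
Three real roots ⇒ use the trigonometric (Viète) form: r = 2√(−p/3) = 5.077182, φ = arccos(3q/(p·r)) = arccos(-0.959895) = 2.857425 rad.
y_k = r·cos(φ/3 − 2πk/3) for k = 0, 1, 2 gives y = 2.943081, 2.111341, -5.054422.
λ_k = y_k + 0.666667 gives λ = 3.6097, 2.7780, -4.3878 (check: the sum is 2.0000 = tr M).

Hence λ_max = 3.6097 and λ_min = -4.3878.


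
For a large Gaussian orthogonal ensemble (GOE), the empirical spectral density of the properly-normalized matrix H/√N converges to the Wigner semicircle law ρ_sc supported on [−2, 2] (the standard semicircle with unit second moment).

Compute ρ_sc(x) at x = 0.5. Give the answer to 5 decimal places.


ρ_sc(x) = (1/(2π)) √(4 − x²). With x = 0.5:
  4 − x² = 4 − (0.5)² = 4 − 0.250000 = 3.750000.
  √(4 − x²) = 1.936492.
  1/(2π) = 0.159155.
  ρ_sc(0.5) = 0.159155 · 1.936492 = 0.308202.

Rounded to 5 decimal places: ρ_sc(0.5) ≈ 0.30820.


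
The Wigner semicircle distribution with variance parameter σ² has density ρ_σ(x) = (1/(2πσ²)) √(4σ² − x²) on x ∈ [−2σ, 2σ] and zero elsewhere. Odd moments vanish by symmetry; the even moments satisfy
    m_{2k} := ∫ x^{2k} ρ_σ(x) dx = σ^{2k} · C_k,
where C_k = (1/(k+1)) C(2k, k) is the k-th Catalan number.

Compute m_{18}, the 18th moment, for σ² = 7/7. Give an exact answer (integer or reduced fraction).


By the scaled semicircle moment identity, m_{2k} = σ^{2k} · C_k with k = 9.
C_9 = (1/(k+1)) · C(2k, k) = (1/10) · C(18, 9) = (1/10) · 48620 = 4862.
σ^{2k} = (σ²)^k = (7/7)^9 = 1.

Therefore m_{18} = σ^{18} · C_9 = 1 · 4862 = 4862.


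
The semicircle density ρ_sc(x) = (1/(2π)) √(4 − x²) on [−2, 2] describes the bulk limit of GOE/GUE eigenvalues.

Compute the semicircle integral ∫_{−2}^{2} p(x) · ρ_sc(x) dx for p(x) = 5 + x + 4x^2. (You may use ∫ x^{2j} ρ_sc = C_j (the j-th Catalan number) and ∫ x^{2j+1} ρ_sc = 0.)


Write p(x) = Σ a_i x^i, split into monomials and integrate each against ρ_sc separately.
Using ∫ x^{2j} ρ_sc = C_j = (1/(j+1)) C(2j, j) (Catalan numbers) and ∫ x^{2j+1} ρ_sc = 0 (odd monomials vanish by symmetry):
  i = 0 (even): a_0 · C_{0} = 5 · 1 = 5
  i = 1 (odd): ∫ x^1 ρ_sc = 0 (vanishes)
  i = 2 (even): a_2 · C_{1} = 4 · 1 = 4

Summing the contributions: ∫_{−2}^{2} p(x) ρ_sc(x) dx = 5 + 4 = 9.


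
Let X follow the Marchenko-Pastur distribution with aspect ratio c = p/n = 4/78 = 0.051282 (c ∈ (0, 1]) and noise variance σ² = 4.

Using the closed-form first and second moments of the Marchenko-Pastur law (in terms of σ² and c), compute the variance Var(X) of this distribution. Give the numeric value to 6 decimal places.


Recall the MP moments m_1 = E[X] = σ² and m_2 = E[X²] = σ⁴ (1 + c).
m_1 = E[X] = σ² = 4, so m_1² = 16.
m_2 = E[X²] = σ⁴ (1 + c) = 16 · (1 + 0.051282) = 16 · 1.051282 = 16.820513.
(Note m_2 − m_1² simplifies to c · σ⁴ = 0.051282 · 16.)

Var(X) = m_2 − m_1² = 16.820513 − 16 = 0.820513.


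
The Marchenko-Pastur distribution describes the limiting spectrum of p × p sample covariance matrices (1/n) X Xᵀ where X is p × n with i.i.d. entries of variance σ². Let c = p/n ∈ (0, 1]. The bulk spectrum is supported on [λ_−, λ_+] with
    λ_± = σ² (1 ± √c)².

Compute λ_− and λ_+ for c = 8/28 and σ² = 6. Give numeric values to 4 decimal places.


c = 8/28 = 0.285714; √c = 0.534522.
λ_− = σ² (1 − √c)² = 6 · (1 − 0.534522)² = 6 · (0.465478)² = 1.300016.
λ_+ = σ² (1 + √c)² = 6 · (1 + 0.534522)² = 6 · (1.534522)² = 14.128556.

Rounded to 4 decimal places: λ_− ≈ 1.3000, λ_+ ≈ 14.1286.


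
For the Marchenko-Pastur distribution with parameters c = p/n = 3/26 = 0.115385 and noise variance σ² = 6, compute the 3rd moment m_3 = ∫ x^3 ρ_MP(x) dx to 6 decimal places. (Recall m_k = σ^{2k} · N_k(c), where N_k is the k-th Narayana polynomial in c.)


E[X³] = σ⁶ (1 + 3c + c²) (third MP moment). With σ² = 6 (so σ⁶ = 216) and c = 3/26 = 0.115385: E[X³] = 216 · (1 + 3·0.115385 + (0.115385)²) = 216 · 1.359467.

So E[X^3] = 293.644970.


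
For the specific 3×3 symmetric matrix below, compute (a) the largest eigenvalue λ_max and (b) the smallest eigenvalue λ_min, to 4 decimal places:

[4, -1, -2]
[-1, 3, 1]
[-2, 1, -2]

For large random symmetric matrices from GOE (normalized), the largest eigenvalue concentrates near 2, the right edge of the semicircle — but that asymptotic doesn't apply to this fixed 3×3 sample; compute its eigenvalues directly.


Since M is real symmetric, all three eigenvalues are real; they are the roots of det(λI − M) = λ³ − (tr M) λ² + s λ − det M, where s is the sum of the principal 2×2 minors.
tr M = 4 + 3 + (-2) = 5.
s = (4·3 − (-1)²) + (4·(-2) − (-2)²) + (3·(-2) − 1²) = 11 + (-12) + (-7) = -8.
det M (expand along row 1) = 4·(-7) − (-1)·4 + (-2)·5 = -34.
Characteristic polynomial: λ³ − 5λ² − 8λ + 34 = 0.
Substitute λ = y + (tr M)/3 = y + 1.666667 to remove the quadratic term: y³ + p·y + q = 0 with p = s − (tr M)²/3 = -16.333333 and q = −2(tr M)³/27 + (tr M)·s/3 − det M = 11.407407.
Three real roots ⇒ use the trigonometric (Viète) form: r = 2√(−p/3) = 4.666667, φ = arccos(3q/(p·r)) = arccos(-0.448980) = 2.036419 rad.
y_k = r·cos(φ/3 − 2πk/3) for k = 0, 1, 2 gives y = 3.632172, 0.721398, -4.353570.
λ_k = y_k + 1.666667 gives λ = 5.2988, 2.3881, -2.6869 (check: the sum is 5.0000 = tr M).

Hence λ_max = 5.2988 and λ_min = -2.6869.


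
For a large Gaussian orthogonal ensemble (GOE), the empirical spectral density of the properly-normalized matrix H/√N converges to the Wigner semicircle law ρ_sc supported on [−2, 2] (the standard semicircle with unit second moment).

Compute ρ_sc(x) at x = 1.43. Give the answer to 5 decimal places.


ρ_sc(x) = (1/(2π)) √(4 − x²). With x = 1.43:
  4 − x² = 4 − (1.43)² = 4 − 2.044900 = 1.955100.
  √(4 − x²) = 1.398249.
  1/(2π) = 0.159155.
  ρ_sc(1.43) = 0.159155 · 1.398249 = 0.222538.

Rounded to 5 decimal places: ρ_sc(1.43) ≈ 0.22254.


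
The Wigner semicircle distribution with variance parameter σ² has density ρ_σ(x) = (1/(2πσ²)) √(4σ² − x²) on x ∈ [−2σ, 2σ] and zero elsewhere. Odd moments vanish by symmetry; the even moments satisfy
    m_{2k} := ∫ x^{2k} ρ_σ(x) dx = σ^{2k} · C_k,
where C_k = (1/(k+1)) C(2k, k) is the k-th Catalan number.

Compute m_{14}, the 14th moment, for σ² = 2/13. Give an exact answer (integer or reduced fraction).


By the scaled semicircle moment identity, m_{2k} = σ^{2k} · C_k with k = 7.
C_7 = (1/(k+1)) · C(2k, k) = (1/8) · C(14, 7) = (1/8) · 3432 = 429.
σ^{2k} = (σ²)^k = (2/13)^7 = 128/62748517.

Therefore m_{14} = σ^{14} · C_7 = (128/62748517) · 429 = 4224/4826809.


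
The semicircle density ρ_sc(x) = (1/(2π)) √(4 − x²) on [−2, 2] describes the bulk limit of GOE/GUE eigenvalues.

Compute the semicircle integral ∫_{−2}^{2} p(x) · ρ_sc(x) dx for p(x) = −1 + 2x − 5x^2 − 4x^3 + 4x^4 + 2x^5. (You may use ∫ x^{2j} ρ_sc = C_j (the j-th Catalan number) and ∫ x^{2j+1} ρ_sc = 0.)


Write p(x) = Σ a_i x^i, split into monomials and integrate each against ρ_sc separately.
Using ∫ x^{2j} ρ_sc = C_j = (1/(j+1)) C(2j, j) (Catalan numbers) and ∫ x^{2j+1} ρ_sc = 0 (odd monomials vanish by symmetry):
  i = 0 (even): a_0 · C_{0} = -1 · 1 = -1
  i = 1 (odd): ∫ x^1 ρ_sc = 0 (vanishes)
  i = 2 (even): a_2 · C_{1} = -5 · 1 = -5
  i = 3 (odd): ∫ x^3 ρ_sc = 0 (vanishes)
  i = 4 (even): a_4 · C_{2} = 4 · 2 = 8
  i = 5 (odd): ∫ x^5 ρ_sc = 0 (vanishes)

Summing the contributions: ∫_{−2}^{2} p(x) ρ_sc(x) dx = (-1) + (-5) + 8 = 2.


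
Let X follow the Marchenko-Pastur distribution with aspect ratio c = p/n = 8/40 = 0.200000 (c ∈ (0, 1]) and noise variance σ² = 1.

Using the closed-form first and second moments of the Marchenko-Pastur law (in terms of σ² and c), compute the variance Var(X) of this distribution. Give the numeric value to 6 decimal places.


Recall the MP moments m_1 = E[X] = σ² and m_2 = E[X²] = σ⁴ (1 + c).
m_1 = E[X] = σ² = 1, so m_1² = 1.
m_2 = E[X²] = σ⁴ (1 + c) = 1 · (1 + 0.200000) = 1 · 1.200000 = 1.200000.
(Note m_2 − m_1² simplifies to c · σ⁴ = 0.200000 · 1.)

Var(X) = m_2 − m_1² = 1.200000 − 1 = 0.200000.


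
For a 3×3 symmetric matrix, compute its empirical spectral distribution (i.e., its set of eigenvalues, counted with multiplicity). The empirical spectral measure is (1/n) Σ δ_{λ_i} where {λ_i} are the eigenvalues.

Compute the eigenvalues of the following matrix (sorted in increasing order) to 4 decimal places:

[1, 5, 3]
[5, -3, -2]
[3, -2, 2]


Since M is real symmetric, all three eigenvalues are real; they are the roots of det(λI − M) = λ³ − (tr M) λ² + s λ − det M, where s is the sum of the principal 2×2 minors.
tr M = 1 + (-3) + 2 = 0.
s = (1·(-3) − 5²) + (1·2 − 3²) + ((-3)·2 − (-2)²) = -28 + (-7) + (-10) = -45.
det M (expand along row 1) = 1·(-10) − 5·16 + 3·(-1) = -93.
Characteristic polynomial: λ³ − 45λ + 93 = 0.
Substitute λ = y + (tr M)/3 = y + 0.000000 to remove the quadratic term: y³ + p·y + q = 0 with p = s − (tr M)²/3 = -45.000000 and q = −2(tr M)³/27 + (tr M)·s/3 − det M = 93.000000.
Three real roots ⇒ use the trigonometric (Viète) form: r = 2√(−p/3) = 7.745967, φ = arccos(3q/(p·r)) = arccos(-0.800417) = 2.498786 rad.
y_k = r·cos(φ/3 − 2πk/3) for k = 0, 1, 2 gives y = 5.210802, 2.358031, -7.568833.
λ_k = y_k + 0.000000 gives λ = 5.2108, 2.3580, -7.5688 (check: the sum is 0.0000 = tr M).

Eigenvalues sorted in increasing order: [-7.5688, 2.3580, 5.2108].
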